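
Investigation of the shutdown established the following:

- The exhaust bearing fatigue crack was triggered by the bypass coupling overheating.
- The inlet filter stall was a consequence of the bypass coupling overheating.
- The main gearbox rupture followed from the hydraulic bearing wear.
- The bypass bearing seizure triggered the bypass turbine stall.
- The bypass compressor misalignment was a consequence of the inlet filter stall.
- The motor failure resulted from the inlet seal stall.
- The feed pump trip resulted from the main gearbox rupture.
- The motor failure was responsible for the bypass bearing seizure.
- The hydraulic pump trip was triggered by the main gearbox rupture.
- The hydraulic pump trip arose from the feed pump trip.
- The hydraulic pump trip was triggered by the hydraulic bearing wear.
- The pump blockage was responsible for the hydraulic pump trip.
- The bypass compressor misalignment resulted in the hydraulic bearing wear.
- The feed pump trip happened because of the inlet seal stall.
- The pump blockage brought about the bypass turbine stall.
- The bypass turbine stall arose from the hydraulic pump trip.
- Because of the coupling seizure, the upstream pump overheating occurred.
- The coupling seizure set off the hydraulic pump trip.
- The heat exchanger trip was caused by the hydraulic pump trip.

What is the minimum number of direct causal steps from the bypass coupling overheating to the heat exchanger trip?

5

Shortest chain: the bypass coupling overheating → the inlet filter stall → the bypass compressor misalignment → the hydraulic bearing wear → the hydraulic pump trip → the heat exchanger trip.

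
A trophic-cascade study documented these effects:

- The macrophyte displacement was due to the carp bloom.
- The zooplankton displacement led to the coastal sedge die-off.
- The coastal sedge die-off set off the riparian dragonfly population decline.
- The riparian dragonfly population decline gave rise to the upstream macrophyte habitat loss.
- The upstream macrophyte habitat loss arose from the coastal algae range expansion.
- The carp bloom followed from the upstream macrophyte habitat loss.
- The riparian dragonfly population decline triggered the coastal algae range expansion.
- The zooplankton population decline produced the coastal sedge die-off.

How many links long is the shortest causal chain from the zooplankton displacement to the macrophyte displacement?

Shortest chain: the zooplankton displacement → the coastal sedge die-off → the riparian dragonfly population decline → the upstream macrophyte habitat loss → the carp bloom → the macrophyte displacement.

5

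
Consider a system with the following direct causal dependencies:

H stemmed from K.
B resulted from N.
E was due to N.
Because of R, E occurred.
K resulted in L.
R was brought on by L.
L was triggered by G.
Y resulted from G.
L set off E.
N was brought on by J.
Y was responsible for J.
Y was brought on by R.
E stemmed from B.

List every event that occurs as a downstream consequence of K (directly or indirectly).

Direct effects: H, L.
2 steps out: R, E.
3 steps out: Y.
4 steps out: J.
5 steps out: N.
6 steps out: B.
Not reachable from it: G.

B, E, H, J, L, N, R, Y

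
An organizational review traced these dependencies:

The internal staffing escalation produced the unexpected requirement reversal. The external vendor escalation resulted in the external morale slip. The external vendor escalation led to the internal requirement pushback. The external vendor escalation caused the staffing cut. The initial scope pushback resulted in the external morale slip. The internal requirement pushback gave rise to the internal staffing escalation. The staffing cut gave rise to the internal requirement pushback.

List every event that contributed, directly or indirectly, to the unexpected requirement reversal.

the external vendor escalation, the internal requirement pushback, the internal staffing escalation, the staffing cut

Immediate cause of the unexpected requirement reversal: the internal staffing escalation.
Further upstream: the external vendor escalation, the staffing cut, the internal requirement pushback.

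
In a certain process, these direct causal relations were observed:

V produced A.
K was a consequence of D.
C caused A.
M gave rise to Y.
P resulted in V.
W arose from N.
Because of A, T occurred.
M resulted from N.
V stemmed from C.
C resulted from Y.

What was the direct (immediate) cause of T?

Upstream contributors include N, P, M, Y, C, V, but only A feeds directly into T.

A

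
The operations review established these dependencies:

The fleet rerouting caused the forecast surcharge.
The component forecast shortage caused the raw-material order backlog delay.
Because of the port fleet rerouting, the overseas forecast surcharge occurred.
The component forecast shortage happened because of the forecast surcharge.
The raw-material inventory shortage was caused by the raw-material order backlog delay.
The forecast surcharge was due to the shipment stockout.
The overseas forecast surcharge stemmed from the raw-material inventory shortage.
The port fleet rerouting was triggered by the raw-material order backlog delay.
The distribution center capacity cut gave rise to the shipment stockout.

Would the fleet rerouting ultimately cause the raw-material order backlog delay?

Yes

There is a causal chain: the fleet rerouting → the forecast surcharge → the component forecast shortage → the raw-material order backlog delay.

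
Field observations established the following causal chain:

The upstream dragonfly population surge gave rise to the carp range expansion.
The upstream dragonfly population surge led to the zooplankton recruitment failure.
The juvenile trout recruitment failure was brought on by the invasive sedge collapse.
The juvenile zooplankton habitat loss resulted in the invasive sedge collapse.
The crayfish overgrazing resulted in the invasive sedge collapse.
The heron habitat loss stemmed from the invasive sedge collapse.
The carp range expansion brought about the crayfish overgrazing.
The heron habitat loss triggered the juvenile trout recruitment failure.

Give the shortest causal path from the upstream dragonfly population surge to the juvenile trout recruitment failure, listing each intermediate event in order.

the upstream dragonfly population surge → the carp range expansion → the crayfish overgrazing → the invasive sedge collapse → the juvenile trout recruitment failure

the upstream dragonfly population surge → the carp range expansion
the carp range expansion → the crayfish overgrazing
the crayfish overgrazing → the invasive sedge collapse
the invasive sedge collapse → the juvenile trout recruitment failure
Length: 4 steps.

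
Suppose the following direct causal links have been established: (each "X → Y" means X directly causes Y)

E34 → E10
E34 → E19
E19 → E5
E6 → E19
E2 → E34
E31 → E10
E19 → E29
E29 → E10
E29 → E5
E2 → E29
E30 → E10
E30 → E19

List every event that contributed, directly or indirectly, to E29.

Immediate causes of E29: E2, E19.
Further upstream: E30, E34, E6.

E19, E2, E30, E34, E6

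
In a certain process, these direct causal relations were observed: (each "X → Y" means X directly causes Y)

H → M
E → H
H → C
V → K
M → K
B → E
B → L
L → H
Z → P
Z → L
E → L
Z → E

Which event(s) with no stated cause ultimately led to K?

Tracing upstream from K: K ← M ← H ← E ← Z.
A separate upstream branch: K ← M ← H ← E ← B.
A separate upstream branch: K ← V.
Each of those chain origins has no stated cause.

B, V, Z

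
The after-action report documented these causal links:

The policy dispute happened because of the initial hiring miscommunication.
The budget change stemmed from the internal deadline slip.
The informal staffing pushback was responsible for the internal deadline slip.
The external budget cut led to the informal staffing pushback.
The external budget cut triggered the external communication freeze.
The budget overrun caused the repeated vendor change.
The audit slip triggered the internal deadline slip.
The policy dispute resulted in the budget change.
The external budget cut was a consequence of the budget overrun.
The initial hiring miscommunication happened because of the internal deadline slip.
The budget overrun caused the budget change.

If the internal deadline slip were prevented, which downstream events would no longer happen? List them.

the initial hiring miscommunication, the policy dispute

Downstream of the internal deadline slip: the initial hiring miscommunication, the policy dispute, the budget change.
Of those, still caused via another path: the budget change.
The remainder have no surviving cause.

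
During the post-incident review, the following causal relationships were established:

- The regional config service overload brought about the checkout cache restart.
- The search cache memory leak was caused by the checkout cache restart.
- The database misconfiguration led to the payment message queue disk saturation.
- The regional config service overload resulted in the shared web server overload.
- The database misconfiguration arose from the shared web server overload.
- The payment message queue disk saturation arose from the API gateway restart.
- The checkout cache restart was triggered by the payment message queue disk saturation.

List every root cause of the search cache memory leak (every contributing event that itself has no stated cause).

Tracing upstream from the search cache memory leak: the search cache memory leak ← the checkout cache restart ← the regional config service overload.
A separate upstream branch: the search cache memory leak ← the checkout cache restart ← the payment message queue disk saturation ← the API gateway restart.
Each of those chain origins has no stated cause.

the API gateway restart, the regional config service overload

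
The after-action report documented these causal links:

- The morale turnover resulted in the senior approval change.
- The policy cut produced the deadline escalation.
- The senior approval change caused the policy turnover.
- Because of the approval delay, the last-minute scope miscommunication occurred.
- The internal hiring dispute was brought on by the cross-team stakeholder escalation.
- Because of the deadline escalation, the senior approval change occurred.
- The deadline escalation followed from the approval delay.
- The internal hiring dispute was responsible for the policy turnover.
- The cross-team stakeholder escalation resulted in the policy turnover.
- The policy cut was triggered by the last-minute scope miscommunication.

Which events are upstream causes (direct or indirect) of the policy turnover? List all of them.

Immediate causes of the policy turnover: the cross-team stakeholder escalation, the internal hiring dispute, the senior approval change.
Further upstream: the approval delay, the last-minute scope miscommunication, the policy cut, the deadline escalation, the morale turnover.

the approval delay, the cross-team stakeholder escalation, the deadline escalation, the internal hiring dispute, the last-minute scope miscommunication, the morale turnover, the policy cut, the senior approval change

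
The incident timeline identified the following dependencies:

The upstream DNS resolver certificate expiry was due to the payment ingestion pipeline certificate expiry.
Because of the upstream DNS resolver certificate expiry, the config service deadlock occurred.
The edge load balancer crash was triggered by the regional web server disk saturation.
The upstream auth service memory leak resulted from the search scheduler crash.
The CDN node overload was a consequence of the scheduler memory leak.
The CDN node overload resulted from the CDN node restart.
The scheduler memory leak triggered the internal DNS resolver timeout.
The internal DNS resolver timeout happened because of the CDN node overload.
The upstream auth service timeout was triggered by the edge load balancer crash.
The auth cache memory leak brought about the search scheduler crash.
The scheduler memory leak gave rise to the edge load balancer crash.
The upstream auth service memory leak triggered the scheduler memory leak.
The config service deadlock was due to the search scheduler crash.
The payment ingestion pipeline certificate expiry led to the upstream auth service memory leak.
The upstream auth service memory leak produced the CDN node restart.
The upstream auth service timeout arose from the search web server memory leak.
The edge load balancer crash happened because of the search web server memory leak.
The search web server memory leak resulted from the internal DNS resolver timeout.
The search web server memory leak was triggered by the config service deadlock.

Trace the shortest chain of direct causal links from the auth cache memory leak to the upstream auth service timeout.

the auth cache memory leak → the search scheduler crash → the config service deadlock → the search web server memory leak → the upstream auth service timeout

the auth cache memory leak → the search scheduler crash
the search scheduler crash → the config service deadlock
the config service deadlock → the search web server memory leak
the search web server memory leak → the upstream auth service timeout
Length: 4 steps.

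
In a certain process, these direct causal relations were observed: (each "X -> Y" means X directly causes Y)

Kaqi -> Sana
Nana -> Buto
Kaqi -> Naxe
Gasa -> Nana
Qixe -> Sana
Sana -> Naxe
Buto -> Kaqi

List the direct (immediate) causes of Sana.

Upstream contributors include Gasa, Nana, Buto, but only Kaqi, Qixe feed directly into Sana.

Kaqi, Qixe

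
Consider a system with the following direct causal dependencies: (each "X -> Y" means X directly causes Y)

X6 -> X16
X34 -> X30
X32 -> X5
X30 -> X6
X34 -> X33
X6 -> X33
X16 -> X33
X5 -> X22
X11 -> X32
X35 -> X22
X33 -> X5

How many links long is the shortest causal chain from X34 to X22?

3

Shortest chain: X34 → X33 → X5 → X22.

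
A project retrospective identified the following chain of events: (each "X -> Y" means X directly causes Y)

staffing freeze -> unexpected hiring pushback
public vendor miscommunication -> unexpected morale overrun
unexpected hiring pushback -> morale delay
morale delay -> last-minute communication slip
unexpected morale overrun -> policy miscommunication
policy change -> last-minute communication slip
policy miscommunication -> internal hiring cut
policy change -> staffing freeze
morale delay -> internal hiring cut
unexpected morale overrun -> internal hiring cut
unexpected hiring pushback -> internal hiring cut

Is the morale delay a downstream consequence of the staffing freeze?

There is a causal chain: the staffing freeze → the unexpected hiring pushback → the morale delay.

Yes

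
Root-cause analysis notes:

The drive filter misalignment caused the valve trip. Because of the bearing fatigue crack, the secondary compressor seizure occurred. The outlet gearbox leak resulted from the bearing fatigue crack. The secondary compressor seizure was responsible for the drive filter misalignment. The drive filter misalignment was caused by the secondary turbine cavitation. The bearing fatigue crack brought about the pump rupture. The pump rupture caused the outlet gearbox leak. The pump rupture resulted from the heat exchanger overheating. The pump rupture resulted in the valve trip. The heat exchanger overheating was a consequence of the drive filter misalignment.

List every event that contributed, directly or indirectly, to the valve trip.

Immediate causes of the valve trip: the drive filter misalignment, the pump rupture.
Further upstream: the bearing fatigue crack, the secondary compressor seizure, the heat exchanger overheating, the secondary turbine cavitation.

the bearing fatigue crack, the drive filter misalignment, the heat exchanger overheating, the pump rupture, the secondary compressor seizure, the secondary turbine cavitation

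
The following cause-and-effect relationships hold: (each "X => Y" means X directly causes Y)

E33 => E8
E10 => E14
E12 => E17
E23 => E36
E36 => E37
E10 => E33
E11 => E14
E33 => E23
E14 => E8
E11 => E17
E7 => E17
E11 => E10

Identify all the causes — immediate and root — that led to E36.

E10, E11, E23, E33

Immediate cause of E36: E23.
Further upstream: E11, E10, E33.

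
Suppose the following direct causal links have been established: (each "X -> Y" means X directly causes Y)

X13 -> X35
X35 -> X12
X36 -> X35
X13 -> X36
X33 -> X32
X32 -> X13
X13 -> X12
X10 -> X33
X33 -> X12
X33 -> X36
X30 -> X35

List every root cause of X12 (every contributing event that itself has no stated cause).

X10, X30

Tracing upstream from X12: X12 ← X33 ← X10.
A separate upstream branch: X12 ← X35 ← X30.
Each of those chain origins has no stated cause.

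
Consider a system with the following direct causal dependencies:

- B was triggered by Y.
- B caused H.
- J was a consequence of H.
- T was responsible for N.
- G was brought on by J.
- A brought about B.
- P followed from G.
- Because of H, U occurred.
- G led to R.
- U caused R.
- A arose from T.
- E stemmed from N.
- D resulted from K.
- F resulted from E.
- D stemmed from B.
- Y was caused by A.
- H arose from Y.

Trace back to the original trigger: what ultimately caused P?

Tracing upstream from P: P ← G ← J ← H ← Y ← A ← T.
T has no stated cause, so it is the root.

T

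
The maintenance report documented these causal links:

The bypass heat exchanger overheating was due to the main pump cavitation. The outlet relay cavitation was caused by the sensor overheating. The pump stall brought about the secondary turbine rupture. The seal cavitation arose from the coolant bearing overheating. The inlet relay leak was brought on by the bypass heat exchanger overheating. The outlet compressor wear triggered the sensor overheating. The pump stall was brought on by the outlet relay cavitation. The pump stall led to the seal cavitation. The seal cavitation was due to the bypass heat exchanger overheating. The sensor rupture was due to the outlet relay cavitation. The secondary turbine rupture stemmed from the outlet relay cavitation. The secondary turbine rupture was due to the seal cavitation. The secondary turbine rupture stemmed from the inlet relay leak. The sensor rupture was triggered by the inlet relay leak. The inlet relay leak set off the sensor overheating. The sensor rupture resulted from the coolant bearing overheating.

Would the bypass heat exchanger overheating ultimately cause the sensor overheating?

There is a causal chain: the bypass heat exchanger overheating → the inlet relay leak → the sensor overheating.

Yes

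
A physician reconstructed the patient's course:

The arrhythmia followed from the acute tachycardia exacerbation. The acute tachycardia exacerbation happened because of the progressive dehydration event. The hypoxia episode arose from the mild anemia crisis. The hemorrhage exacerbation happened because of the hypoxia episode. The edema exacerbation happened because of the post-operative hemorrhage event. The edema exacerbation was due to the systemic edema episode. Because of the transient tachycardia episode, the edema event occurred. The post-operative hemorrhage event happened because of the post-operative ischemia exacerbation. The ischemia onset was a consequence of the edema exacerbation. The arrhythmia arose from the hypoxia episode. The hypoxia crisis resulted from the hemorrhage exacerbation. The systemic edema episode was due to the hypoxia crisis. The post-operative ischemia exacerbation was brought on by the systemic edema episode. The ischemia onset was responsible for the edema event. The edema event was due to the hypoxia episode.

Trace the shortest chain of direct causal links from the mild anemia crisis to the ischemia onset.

the mild anemia crisis → the hypoxia episode
the hypoxia episode → the hemorrhage exacerbation
the hemorrhage exacerbation → the hypoxia crisis
the hypoxia crisis → the systemic edema episode
the systemic edema episode → the edema exacerbation
the edema exacerbation → the ischemia onset
Length: 6 steps.

the mild anemia crisis → the hypoxia episode → the hemorrhage exacerbation → the hypoxia crisis → the systemic edema episode → the edema exacerbation → the ischemia onset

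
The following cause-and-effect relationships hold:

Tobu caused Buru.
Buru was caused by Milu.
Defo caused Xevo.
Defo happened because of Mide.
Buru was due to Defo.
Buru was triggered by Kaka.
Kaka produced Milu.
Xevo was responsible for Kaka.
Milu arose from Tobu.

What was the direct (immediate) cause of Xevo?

Upstream contributors include Mide, but only Defo feeds directly into Xevo.

Defo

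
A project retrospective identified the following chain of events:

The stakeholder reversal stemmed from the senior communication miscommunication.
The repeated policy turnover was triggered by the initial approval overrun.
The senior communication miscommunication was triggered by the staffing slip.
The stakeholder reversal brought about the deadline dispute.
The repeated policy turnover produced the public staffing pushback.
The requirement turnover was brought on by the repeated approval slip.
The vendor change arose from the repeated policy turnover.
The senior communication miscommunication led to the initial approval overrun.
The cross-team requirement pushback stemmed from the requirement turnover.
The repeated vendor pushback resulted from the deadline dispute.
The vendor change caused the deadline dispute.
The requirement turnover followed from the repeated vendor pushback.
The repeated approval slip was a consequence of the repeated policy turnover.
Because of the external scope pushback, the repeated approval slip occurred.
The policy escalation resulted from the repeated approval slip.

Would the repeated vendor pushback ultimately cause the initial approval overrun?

The repeated vendor pushback leads to the requirement turnover, the cross-team requirement pushback; the initial approval overrun is not among them.

No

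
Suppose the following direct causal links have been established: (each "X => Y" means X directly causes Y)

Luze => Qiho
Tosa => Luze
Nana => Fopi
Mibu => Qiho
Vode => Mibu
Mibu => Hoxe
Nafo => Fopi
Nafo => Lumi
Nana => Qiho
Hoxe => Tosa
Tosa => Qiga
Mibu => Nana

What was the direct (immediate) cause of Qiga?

Tosa

Upstream contributors include Vode, Mibu, Hoxe, but only Tosa feeds directly into Qiga.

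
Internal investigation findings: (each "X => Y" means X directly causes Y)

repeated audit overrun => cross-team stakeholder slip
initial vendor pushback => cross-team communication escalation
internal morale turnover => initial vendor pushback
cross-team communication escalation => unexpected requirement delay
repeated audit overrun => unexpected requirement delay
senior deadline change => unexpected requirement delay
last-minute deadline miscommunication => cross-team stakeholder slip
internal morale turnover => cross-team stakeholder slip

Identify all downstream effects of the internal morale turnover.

Direct effects: the initial vendor pushback, the cross-team stakeholder slip.
2 steps out: the cross-team communication escalation.
3 steps out: the unexpected requirement delay.
Not reachable from it: the repeated audit overrun, the senior deadline change, the last-minute deadline miscommunication.

the cross-team communication escalation, the cross-team stakeholder slip, the initial vendor pushback, the unexpected requirement delay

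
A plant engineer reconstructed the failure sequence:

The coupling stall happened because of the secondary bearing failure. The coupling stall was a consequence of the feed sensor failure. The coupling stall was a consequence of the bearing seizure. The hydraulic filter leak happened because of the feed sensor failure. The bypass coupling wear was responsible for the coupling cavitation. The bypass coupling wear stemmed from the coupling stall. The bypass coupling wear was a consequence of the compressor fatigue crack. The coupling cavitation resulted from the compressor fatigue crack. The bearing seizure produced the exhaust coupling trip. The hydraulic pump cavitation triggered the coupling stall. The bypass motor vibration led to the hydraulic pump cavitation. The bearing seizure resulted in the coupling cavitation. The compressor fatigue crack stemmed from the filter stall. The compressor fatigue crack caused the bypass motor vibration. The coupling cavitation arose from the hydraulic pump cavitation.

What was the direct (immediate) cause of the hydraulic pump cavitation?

the bypass motor vibration

Upstream contributors include the filter stall, the compressor fatigue crack, but only the bypass motor vibration feeds directly into the hydraulic pump cavitation.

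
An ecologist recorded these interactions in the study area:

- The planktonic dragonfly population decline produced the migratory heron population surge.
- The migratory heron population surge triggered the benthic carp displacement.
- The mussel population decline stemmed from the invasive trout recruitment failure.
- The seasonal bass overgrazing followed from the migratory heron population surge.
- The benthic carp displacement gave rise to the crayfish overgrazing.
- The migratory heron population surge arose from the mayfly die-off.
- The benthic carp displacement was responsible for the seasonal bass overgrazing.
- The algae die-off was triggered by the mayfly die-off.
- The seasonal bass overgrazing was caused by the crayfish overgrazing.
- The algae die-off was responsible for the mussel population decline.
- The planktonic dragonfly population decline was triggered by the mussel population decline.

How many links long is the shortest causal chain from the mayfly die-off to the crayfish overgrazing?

Shortest chain: the mayfly die-off → the migratory heron population surge → the benthic carp displacement → the crayfish overgrazing.

3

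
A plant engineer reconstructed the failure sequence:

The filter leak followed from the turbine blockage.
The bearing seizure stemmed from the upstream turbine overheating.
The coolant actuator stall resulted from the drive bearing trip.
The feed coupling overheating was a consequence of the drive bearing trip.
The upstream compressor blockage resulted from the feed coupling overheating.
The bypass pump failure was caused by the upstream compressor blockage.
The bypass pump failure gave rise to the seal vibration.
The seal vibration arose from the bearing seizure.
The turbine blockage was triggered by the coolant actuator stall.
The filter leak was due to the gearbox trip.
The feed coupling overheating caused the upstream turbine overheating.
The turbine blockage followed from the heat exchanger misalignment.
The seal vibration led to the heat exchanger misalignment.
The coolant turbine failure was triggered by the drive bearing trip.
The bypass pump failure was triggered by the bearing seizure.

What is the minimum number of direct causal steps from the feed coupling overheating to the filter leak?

Shortest chain: the feed coupling overheating → the upstream turbine overheating → the bearing seizure → the seal vibration → the heat exchanger misalignment → the turbine blockage → the filter leak.

6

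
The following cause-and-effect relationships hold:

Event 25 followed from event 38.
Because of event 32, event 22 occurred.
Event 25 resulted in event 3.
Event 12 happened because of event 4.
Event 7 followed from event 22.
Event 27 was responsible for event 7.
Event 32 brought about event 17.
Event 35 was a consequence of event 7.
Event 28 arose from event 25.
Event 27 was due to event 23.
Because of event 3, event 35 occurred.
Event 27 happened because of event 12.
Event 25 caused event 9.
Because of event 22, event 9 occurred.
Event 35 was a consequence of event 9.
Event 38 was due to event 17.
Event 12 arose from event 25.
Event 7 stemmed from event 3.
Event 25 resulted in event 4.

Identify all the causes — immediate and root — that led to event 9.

event 17, event 22, event 25, event 32, event 38

Immediate causes of event 9: event 22, event 25.
Further upstream: event 32, event 17, event 38.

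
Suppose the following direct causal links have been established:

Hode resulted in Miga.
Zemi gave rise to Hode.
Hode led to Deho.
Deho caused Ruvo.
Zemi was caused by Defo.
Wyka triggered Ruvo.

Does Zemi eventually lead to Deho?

There is a causal chain: Zemi → Hode → Deho.

Yes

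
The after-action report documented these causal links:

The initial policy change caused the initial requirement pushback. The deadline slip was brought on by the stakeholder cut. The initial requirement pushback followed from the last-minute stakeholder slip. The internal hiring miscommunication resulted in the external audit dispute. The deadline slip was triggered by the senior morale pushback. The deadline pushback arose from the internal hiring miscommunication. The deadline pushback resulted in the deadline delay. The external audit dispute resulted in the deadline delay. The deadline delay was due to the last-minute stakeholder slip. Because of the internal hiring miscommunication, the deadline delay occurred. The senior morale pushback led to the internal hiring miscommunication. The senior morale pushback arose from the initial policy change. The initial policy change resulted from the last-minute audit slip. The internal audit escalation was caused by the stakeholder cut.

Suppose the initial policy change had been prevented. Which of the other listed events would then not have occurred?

Downstream of the initial policy change: the senior morale pushback, the initial requirement pushback, the internal hiring miscommunication, the deadline slip, the deadline pushback, the external audit dispute, the deadline delay.
Of those, still caused via another path: the initial requirement pushback, the deadline slip, the deadline delay.
The remainder have no surviving cause.

the deadline pushback, the external audit dispute, the internal hiring miscommunication, the senior morale pushback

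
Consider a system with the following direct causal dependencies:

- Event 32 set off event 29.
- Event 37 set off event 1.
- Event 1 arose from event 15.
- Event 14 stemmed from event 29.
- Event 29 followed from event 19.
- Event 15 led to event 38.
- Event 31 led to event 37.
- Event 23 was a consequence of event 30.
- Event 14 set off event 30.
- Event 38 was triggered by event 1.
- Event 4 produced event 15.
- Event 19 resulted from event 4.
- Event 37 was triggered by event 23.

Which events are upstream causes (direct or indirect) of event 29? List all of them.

event 19, event 32, event 4

Immediate causes of event 29: event 32, event 19.
Further upstream: event 4.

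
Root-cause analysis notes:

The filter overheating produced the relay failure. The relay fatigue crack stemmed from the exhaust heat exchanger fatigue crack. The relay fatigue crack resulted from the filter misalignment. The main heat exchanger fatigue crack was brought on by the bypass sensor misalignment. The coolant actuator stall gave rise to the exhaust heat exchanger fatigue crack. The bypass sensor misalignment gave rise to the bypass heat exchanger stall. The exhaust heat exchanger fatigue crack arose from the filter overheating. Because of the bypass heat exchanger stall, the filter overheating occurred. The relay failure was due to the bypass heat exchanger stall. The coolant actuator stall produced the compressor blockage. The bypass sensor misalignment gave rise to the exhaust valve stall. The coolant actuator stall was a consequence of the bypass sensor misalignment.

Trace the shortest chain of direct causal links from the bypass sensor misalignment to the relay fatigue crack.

the bypass sensor misalignment → the coolant actuator stall → the exhaust heat exchanger fatigue crack → the relay fatigue crack

the bypass sensor misalignment → the coolant actuator stall
the coolant actuator stall → the exhaust heat exchanger fatigue crack
the exhaust heat exchanger fatigue crack → the relay fatigue crack
Length: 3 steps.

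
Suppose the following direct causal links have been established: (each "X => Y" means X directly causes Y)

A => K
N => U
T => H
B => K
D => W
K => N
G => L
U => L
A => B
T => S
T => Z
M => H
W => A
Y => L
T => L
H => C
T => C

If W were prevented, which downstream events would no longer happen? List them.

A, B, K, N, U

Downstream of W: A, B, K, N, U, L.
Of those, still caused via another path: L.
The remainder have no surviving cause.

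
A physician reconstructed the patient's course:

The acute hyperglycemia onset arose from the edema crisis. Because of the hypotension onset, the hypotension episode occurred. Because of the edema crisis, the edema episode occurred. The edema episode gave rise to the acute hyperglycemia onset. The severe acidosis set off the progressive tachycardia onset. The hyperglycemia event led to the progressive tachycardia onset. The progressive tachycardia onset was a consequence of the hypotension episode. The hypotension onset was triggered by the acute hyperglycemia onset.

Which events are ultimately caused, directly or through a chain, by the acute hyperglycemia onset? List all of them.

Direct effects: the hypotension onset.
2 steps out: the hypotension episode.
3 steps out: the progressive tachycardia onset.
Not reachable from it: the severe acidosis, the edema crisis, the edema episode, the hyperglycemia event.

the hypotension episode, the hypotension onset, the progressive tachycardia onset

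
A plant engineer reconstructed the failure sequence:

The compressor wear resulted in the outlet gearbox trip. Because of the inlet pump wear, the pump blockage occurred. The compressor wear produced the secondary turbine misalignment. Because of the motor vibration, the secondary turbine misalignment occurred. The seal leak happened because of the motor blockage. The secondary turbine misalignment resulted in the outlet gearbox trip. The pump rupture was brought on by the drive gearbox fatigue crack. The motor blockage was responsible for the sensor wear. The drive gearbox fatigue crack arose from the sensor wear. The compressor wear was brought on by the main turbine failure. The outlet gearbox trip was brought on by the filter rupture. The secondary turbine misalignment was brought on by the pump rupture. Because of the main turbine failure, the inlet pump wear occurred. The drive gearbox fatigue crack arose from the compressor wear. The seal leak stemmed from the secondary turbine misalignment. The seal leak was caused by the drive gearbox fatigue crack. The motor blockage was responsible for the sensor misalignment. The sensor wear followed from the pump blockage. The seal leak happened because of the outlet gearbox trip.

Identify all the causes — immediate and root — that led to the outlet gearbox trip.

Immediate causes of the outlet gearbox trip: the compressor wear, the filter rupture, the secondary turbine misalignment.
Further upstream: the motor blockage, the main turbine failure, the inlet pump wear, the pump blockage, the sensor wear, the drive gearbox fatigue crack, the pump rupture, the motor vibration.

the compressor wear, the drive gearbox fatigue crack, the filter rupture, the inlet pump wear, the main turbine failure, the motor blockage, the motor vibration, the pump blockage, the pump rupture, the secondary turbine misalignment, the sensor wear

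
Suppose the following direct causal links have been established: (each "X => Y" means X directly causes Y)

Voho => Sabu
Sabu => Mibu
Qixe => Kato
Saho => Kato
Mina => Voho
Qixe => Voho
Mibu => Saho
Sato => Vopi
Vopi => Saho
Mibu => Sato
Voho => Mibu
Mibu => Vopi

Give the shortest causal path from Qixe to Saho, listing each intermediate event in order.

Qixe → Voho → Mibu → Saho

Qixe → Voho
Voho → Mibu
Mibu → Saho
Length: 3 steps.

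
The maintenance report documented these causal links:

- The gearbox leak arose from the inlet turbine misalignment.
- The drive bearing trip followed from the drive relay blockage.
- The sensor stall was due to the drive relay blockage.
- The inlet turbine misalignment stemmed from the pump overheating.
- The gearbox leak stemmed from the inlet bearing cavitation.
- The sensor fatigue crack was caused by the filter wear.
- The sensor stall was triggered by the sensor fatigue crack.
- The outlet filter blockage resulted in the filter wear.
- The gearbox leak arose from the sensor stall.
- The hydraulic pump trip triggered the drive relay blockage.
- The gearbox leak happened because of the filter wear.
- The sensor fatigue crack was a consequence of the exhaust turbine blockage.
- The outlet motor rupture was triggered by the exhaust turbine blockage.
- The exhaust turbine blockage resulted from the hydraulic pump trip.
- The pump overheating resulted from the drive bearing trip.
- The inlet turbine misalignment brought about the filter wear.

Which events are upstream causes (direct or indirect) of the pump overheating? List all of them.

Immediate cause of the pump overheating: the drive bearing trip.
Further upstream: the hydraulic pump trip, the drive relay blockage.

the drive bearing trip, the drive relay blockage, the hydraulic pump trip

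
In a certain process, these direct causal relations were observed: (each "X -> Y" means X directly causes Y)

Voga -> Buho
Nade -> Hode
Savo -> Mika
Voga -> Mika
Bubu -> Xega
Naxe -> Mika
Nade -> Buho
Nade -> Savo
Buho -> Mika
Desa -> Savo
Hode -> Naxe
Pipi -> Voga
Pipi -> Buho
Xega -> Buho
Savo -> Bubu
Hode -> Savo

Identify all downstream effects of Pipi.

Direct effects: Voga, Buho.
2 steps out: Mika.
Not reachable from it: Nade, Desa, Hode, Naxe, Savo, Bubu, Xega.

Buho, Mika, Voga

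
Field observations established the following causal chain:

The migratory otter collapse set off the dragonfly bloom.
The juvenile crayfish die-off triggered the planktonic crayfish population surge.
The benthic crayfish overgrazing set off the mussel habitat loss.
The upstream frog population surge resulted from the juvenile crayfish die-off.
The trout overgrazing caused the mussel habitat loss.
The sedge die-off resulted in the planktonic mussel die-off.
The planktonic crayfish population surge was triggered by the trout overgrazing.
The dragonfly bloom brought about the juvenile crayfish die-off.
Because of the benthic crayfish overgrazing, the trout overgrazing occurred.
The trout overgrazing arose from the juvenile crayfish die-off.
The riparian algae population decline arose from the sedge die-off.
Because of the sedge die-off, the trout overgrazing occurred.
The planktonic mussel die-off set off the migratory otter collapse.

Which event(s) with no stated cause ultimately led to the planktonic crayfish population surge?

Tracing upstream from the planktonic crayfish population surge: the planktonic crayfish population surge ← the trout overgrazing ← the sedge die-off.
A separate upstream branch: the planktonic crayfish population surge ← the trout overgrazing ← the benthic crayfish overgrazing.
Each of those chain origins has no stated cause.

the benthic crayfish overgrazing, the sedge die-off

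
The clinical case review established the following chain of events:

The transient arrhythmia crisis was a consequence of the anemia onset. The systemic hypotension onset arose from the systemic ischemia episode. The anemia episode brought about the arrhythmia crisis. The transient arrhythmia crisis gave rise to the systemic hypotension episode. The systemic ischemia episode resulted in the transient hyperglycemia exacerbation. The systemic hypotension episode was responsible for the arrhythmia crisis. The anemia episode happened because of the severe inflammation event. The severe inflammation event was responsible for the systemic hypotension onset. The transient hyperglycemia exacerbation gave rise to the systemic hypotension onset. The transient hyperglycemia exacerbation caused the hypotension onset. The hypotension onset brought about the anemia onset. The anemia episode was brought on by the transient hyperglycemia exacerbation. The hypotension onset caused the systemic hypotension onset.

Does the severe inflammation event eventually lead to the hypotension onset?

No

The severe inflammation event leads to the systemic hypotension onset, the anemia episode, the arrhythmia crisis; the hypotension onset is not among them.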